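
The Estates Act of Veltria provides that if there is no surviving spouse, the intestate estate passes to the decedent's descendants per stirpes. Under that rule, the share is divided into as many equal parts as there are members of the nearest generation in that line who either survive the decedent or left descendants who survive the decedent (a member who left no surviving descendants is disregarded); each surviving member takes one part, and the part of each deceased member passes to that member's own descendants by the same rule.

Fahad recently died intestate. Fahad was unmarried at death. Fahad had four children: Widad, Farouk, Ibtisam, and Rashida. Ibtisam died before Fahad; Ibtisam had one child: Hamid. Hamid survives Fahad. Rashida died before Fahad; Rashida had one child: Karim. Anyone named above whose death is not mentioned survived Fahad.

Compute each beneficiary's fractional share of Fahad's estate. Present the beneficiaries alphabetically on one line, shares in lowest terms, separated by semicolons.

Farouk 1/4; Hamid 1/4; Karim 1/4; Widad 1/4

There is no surviving spouse, so the entire estate passes to Fahad's descendants per stirpes.
The estate is divided into 4 equal shares of 1/4 among Widad, Farouk, Ibtisam, Rashida.
Widad is living and takes 1/4.
Farouk is living and takes 1/4.
Ibtisam predeceased; the 1/4 allotted to Ibtisam's branch passes to Ibtisam's issue by representation.
Hamid is the sole taker at this level and receives the full 1/4.
Rashida predeceased; the 1/4 allotted to Rashida's branch passes to Rashida's issue by representation.
Karim is the sole taker at this level and receives the full 1/4.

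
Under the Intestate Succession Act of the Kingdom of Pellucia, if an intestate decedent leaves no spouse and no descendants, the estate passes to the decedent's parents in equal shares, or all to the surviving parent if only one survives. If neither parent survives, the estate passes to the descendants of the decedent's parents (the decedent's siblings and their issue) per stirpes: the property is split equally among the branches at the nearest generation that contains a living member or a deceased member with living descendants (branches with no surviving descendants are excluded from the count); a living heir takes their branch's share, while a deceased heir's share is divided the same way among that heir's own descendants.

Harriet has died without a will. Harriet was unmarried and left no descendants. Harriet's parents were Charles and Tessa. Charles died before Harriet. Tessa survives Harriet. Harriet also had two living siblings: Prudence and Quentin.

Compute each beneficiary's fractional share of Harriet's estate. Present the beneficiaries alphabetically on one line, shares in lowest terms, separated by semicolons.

Only one parent, Tessa, survives, so Tessa takes the entire estate. The siblings take nothing because a surviving parent has priority.

Tessa 1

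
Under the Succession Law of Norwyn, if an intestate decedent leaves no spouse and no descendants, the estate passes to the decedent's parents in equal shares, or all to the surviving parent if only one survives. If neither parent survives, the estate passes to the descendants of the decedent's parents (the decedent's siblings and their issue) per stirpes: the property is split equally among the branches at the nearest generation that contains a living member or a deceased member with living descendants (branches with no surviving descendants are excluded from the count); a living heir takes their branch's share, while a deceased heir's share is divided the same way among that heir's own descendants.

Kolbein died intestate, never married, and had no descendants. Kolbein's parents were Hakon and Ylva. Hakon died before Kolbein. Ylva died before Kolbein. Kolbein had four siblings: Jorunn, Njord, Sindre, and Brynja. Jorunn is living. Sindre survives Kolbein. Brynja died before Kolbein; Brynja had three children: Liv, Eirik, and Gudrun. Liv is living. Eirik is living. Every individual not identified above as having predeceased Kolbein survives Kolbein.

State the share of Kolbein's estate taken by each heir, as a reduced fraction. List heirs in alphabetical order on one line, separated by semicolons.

Eirik 1/12; Gudrun 1/12; Jorunn 1/4; Liv 1/12; Njord 1/4; Sindre 1/4

Neither parent survives and there are no descendants, so the estate passes to Kolbein's siblings and their issue per stirpes.
The estate is divided into 4 equal shares of 1/4 among Jorunn, Njord, Sindre, Brynja.
Jorunn is living and takes 1/4.
Njord is living and takes 1/4.
Sindre is living and takes 1/4.
Brynja predeceased; the 1/4 allotted to Brynja's branch passes to Brynja's issue by representation.
The 1/4 is divided into 3 equal shares of 1/12 among Liv, Eirik, Gudrun.
Liv is living and takes 1/12.
Eirik is living and takes 1/12.
Gudrun is living and takes 1/12.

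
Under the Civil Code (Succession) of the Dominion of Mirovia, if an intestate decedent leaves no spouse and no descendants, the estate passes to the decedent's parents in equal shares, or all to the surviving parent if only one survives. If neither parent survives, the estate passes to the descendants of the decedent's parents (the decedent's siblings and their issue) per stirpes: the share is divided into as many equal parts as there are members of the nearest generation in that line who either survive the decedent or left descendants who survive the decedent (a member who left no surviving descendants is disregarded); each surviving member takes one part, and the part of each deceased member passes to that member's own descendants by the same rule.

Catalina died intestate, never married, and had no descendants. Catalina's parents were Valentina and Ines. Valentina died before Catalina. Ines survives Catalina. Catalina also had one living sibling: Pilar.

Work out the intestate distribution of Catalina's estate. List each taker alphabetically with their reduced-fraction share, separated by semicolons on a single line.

Ines 1

Only one parent, Ines, survives, so Ines takes the entire estate. The siblings take nothing because a surviving parent has priority.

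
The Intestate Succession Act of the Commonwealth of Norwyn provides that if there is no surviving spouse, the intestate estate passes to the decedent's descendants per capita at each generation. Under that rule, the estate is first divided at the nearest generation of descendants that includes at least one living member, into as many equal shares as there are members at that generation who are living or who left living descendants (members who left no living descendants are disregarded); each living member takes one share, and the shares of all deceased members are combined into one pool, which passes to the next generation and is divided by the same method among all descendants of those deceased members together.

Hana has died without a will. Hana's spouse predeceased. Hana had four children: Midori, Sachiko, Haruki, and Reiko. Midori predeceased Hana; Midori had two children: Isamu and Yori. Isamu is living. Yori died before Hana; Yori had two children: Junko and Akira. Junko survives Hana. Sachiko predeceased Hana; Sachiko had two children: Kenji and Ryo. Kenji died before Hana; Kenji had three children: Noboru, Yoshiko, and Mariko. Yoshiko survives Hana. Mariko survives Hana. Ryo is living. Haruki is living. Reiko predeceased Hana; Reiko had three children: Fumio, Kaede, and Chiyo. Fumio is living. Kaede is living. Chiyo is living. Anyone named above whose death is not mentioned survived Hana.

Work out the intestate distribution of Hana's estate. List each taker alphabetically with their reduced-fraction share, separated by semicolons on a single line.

Akira 3/70; Chiyo 3/28; Fumio 3/28; Haruki 1/4; Isamu 3/28; Junko 3/70; Kaede 3/28; Mariko 3/70; Noboru 3/70; Ryo 3/28; Yoshiko 3/70

There is no surviving spouse, so the entire estate passes to Hana's descendants per capita at each generation.
At generation 1 (Midori, Sachiko, Haruki, Reiko) there are 4 shares of (1)/4 = 1/4 each.
Living: Haruki — each takes 1/4.
Deceased: Midori, Sachiko, and Reiko. Their combined 3/4 is pooled and carried to generation 2.
At generation 2 (Isamu, Yori, Kenji, Ryo, Fumio, Kaede, Chiyo) there are 7 shares of (3/4)/7 = 3/28 each.
Living: Isamu, Ryo, Fumio, Kaede, and Chiyo — each takes 3/28.
Deceased: Yori and Kenji. Their combined 3/14 is pooled and carried to generation 3.
At generation 3 (Junko, Akira, Noboru, Yoshiko, Mariko) there are 5 shares of (3/14)/5 = 3/70 each.
Living: Junko, Akira, Noboru, Yoshiko, and Mariko — each takes 3/70.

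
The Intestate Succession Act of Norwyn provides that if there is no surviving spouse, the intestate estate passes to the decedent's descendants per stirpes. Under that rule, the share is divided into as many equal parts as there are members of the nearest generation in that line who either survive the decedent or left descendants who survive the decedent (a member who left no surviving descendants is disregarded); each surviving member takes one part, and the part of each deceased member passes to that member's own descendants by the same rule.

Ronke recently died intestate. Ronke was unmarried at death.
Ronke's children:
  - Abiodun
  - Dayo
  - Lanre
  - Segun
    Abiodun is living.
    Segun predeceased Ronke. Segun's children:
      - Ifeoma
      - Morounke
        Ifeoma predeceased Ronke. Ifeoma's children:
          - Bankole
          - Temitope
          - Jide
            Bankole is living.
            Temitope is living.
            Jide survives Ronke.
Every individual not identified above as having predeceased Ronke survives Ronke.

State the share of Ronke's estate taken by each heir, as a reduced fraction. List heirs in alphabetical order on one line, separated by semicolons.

Abiodun 1/4; Bankole 1/24; Dayo 1/4; Jide 1/24; Lanre 1/4; Morounke 1/8; Temitope 1/24

There is no surviving spouse, so the entire estate passes to Ronke's descendants per stirpes.
The estate is divided into 4 equal shares of 1/4 among Abiodun, Dayo, Lanre, Segun.
Abiodun is living and takes 1/4.
Dayo is living and takes 1/4.
Lanre is living and takes 1/4.
Segun predeceased; the 1/4 allotted to Segun's branch passes to Segun's issue by representation.
The 1/4 is divided into 2 equal shares of 1/8 among Ifeoma, Morounke.
Ifeoma predeceased; the 1/8 allotted to Ifeoma's branch passes to Ifeoma's issue by representation.
The 1/8 is divided into 3 equal shares of 1/24 among Bankole, Temitope, Jide.
Bankole is living and takes 1/24.
Temitope is living and takes 1/24.
Jide is living and takes 1/24.
Morounke is living and takes 1/8.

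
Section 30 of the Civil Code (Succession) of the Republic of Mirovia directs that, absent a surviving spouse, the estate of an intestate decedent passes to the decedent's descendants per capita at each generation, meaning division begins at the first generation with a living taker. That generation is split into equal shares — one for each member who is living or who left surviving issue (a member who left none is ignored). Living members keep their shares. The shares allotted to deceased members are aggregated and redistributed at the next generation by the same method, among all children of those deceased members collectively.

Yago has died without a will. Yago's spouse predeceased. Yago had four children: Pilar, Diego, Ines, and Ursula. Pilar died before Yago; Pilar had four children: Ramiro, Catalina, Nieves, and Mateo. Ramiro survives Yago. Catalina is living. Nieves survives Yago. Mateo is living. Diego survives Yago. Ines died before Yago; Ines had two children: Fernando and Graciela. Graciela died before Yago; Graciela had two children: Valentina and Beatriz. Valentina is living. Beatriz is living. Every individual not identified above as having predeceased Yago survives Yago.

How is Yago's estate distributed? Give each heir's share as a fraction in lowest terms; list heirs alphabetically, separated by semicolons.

There is no surviving spouse, so the entire estate passes to Yago's descendants per capita at each generation.
At generation 1 (Pilar, Diego, Ines, Ursula) there are 4 shares of (1)/4 = 1/4 each.
Living: Diego and Ursula — each takes 1/4.
Deceased: Pilar and Ines. Their combined 1/2 is pooled and carried to generation 2.
At generation 2 (Ramiro, Catalina, Nieves, Mateo, Fernando, Graciela) there are 6 shares of (1/2)/6 = 1/12 each.
Living: Ramiro, Catalina, Nieves, Mateo, and Fernando — each takes 1/12.
Deceased: Graciela. That 1/12 share is carried to generation 3.
At generation 3 (Valentina, Beatriz) there are 2 shares of (1/12)/2 = 1/24 each.
Living: Valentina and Beatriz — each takes 1/24.

Beatriz 1/24; Catalina 1/12; Diego 1/4; Fernando 1/12; Mateo 1/12; Nieves 1/12; Ramiro 1/12; Ursula 1/4; Valentina 1/24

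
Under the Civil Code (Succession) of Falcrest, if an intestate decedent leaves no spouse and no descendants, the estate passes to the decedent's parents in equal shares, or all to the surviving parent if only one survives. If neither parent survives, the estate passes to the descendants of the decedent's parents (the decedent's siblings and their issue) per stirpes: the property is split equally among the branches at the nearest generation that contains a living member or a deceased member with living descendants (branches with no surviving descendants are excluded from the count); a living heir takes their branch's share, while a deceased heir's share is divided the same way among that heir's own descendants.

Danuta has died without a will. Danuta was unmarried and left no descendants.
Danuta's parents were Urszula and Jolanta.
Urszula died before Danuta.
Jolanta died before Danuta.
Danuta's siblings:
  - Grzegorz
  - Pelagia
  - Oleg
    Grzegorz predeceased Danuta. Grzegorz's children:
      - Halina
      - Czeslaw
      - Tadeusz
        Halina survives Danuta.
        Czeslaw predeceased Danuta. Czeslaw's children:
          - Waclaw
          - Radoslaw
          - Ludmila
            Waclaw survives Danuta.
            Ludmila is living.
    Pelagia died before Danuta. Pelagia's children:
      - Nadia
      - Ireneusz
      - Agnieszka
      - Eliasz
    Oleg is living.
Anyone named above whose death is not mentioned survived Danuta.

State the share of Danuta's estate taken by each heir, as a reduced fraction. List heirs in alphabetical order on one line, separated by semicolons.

Agnieszka 1/12; Eliasz 1/12; Halina 1/9; Ireneusz 1/12; Ludmila 1/27; Nadia 1/12; Oleg 1/3; Radoslaw 1/27; Tadeusz 1/9; Waclaw 1/27

Neither parent survives and there are no descendants, so the estate passes to Danuta's siblings and their issue per stirpes.
The estate is divided into 3 equal shares of 1/3 among Grzegorz, Pelagia, Oleg.
Grzegorz predeceased; the 1/3 allotted to Grzegorz's branch passes to Grzegorz's issue by representation.
The 1/3 is divided into 3 equal shares of 1/9 among Halina, Czeslaw, Tadeusz.
Halina is living and takes 1/9.
Czeslaw predeceased; the 1/9 allotted to Czeslaw's branch passes to Czeslaw's issue by representation.
The 1/9 is divided into 3 equal shares of 1/27 among Waclaw, Radoslaw, Ludmila.
Waclaw is living and takes 1/27.
Radoslaw is living and takes 1/27.
Ludmila is living and takes 1/27.
Tadeusz is living and takes 1/9.
Pelagia predeceased; the 1/3 allotted to Pelagia's branch passes to Pelagia's issue by representation.
The 1/3 is divided into 4 equal shares of 1/12 among Nadia, Ireneusz, Agnieszka, Eliasz.
Nadia is living and takes 1/12.
Ireneusz is living and takes 1/12.
Agnieszka is living and takes 1/12.
Eliasz is living and takes 1/12.
Oleg is living and takes 1/3.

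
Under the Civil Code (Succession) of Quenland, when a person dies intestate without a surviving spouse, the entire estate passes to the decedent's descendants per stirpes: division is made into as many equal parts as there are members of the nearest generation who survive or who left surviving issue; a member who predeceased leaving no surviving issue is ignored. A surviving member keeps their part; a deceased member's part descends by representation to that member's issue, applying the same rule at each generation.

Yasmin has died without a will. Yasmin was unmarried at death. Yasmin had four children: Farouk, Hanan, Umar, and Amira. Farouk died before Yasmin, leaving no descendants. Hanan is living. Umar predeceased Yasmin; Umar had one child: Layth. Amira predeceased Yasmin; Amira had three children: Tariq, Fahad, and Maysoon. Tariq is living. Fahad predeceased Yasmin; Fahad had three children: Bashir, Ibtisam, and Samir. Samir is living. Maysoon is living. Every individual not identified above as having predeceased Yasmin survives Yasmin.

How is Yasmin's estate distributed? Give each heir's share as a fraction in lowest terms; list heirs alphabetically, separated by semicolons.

There is no surviving spouse, so the entire estate passes to Yasmin's descendants per stirpes.
Farouk left no surviving issue, so that branch lapses and is disregarded.
The estate is divided into 3 equal shares of 1/3 among Hanan, Umar, Amira.
Hanan is living and takes 1/3.
Umar predeceased; the 1/3 allotted to Umar's branch passes to Umar's issue by representation.
Layth is the sole taker at this level and receives the full 1/3.
Amira predeceased; the 1/3 allotted to Amira's branch passes to Amira's issue by representation.
The 1/3 is divided into 3 equal shares of 1/9 among Tariq, Fahad, Maysoon.
Tariq is living and takes 1/9.
Fahad predeceased; the 1/9 allotted to Fahad's branch passes to Fahad's issue by representation.
The 1/9 is divided into 3 equal shares of 1/27 among Bashir, Ibtisam, Samir.
Bashir is living and takes 1/27.
Ibtisam is living and takes 1/27.
Samir is living and takes 1/27.
Maysoon is living and takes 1/9.

Bashir 1/27; Hanan 1/3; Ibtisam 1/27; Layth 1/3; Maysoon 1/9; Samir 1/27; Tariq 1/9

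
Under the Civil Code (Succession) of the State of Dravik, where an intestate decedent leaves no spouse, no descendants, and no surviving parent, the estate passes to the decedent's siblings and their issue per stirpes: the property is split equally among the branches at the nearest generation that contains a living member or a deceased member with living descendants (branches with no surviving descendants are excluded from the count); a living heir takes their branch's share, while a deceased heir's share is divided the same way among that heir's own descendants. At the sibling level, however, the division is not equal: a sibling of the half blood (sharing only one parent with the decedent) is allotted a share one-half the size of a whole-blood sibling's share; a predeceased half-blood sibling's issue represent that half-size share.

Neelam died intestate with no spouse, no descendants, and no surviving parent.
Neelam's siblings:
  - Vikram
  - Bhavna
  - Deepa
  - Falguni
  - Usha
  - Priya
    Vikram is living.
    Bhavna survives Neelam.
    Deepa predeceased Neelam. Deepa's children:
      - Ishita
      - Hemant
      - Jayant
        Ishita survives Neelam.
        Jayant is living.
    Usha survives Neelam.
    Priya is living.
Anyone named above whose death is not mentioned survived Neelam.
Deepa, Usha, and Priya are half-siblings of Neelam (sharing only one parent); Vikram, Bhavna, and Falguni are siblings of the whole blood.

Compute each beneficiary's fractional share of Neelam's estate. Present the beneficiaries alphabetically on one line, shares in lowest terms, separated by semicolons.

Bhavna 2/9; Falguni 2/9; Hemant 1/27; Ishita 1/27; Jayant 1/27; Priya 1/9; Usha 1/9; Vikram 2/9

No spouse, descendants, or parent survives, so the estate passes to Neelam's siblings per stirpes.
Half-blood siblings count for one-half the weight of whole-blood siblings at the initial division.
Dividing 1 in proportion to weights (total weight 9/2): Vikram (weight 1) → 2/9; Bhavna (weight 1) → 2/9; Deepa (weight 1/2) → 1/9; Falguni (weight 1) → 2/9; Usha (weight 1/2) → 1/9; Priya (weight 1/2) → 1/9.
Vikram is living and takes 2/9.
Bhavna is living and takes 2/9.
Deepa predeceased; the 1/9 allotted to Deepa's branch passes to Deepa's issue by representation.
The 1/9 is divided into 3 equal shares of 1/27 among Ishita, Hemant, Jayant.
Ishita is living and takes 1/27.
Hemant is living and takes 1/27.
Jayant is living and takes 1/27.
Falguni is living and takes 2/9.
Usha is living and takes 1/9.
Priya is living and takes 1/9.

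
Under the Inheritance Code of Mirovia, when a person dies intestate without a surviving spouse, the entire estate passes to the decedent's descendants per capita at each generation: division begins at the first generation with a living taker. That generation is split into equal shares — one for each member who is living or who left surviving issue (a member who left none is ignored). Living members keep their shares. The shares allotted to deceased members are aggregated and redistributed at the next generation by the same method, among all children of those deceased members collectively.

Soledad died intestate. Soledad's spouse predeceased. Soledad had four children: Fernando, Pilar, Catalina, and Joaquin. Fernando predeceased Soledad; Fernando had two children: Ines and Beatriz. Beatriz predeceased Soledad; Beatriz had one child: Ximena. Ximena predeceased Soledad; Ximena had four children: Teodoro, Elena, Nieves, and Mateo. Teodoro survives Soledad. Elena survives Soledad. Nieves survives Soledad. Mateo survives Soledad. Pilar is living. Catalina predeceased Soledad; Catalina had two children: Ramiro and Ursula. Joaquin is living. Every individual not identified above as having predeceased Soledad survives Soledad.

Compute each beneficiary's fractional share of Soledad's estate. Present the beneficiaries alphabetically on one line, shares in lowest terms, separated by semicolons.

Elena 1/32; Ines 1/8; Joaquin 1/4; Mateo 1/32; Nieves 1/32; Pilar 1/4; Ramiro 1/8; Teodoro 1/32; Ursula 1/8

There is no surviving spouse, so the entire estate passes to Soledad's descendants per capita at each generation.
At generation 1 (Fernando, Pilar, Catalina, Joaquin) there are 4 shares of (1)/4 = 1/4 each.
Living: Pilar and Joaquin — each takes 1/4.
Deceased: Fernando and Catalina. Their combined 1/2 is pooled and carried to generation 2.
At generation 2 (Ines, Beatriz, Ramiro, Ursula) there are 4 shares of (1/2)/4 = 1/8 each.
Living: Ines, Ramiro, and Ursula — each takes 1/8.
Deceased: Beatriz. That 1/8 share is carried to generation 3.
At generation 3 (Ximena) there are 1 shares of (1/8)/1 = 1/8 each.
Deceased: Ximena. That 1/8 share is carried to generation 4.
At generation 4 (Teodoro, Elena, Nieves, Mateo) there are 4 shares of (1/8)/4 = 1/32 each.
Living: Teodoro, Elena, Nieves, and Mateo — each takes 1/32.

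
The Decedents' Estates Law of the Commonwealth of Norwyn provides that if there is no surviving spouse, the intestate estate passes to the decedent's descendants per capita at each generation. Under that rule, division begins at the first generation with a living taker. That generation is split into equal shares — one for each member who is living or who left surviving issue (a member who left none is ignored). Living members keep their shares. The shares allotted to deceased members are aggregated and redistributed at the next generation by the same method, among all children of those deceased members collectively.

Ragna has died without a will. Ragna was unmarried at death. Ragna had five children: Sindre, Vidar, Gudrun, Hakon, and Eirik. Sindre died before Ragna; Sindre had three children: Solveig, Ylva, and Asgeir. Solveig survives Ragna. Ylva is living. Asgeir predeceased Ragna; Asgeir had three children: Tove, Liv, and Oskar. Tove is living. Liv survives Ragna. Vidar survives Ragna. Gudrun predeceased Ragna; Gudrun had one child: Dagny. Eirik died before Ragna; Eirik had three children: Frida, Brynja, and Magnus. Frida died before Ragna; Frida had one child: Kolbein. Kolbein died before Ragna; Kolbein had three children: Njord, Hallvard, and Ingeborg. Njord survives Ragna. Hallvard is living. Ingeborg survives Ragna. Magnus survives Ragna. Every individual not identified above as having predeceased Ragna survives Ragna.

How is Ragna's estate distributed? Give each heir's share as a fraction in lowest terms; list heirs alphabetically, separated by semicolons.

There is no surviving spouse, so the entire estate passes to Ragna's descendants per capita at each generation.
At generation 1 (Sindre, Vidar, Gudrun, Hakon, Eirik) there are 5 shares of (1)/5 = 1/5 each.
Living: Vidar and Hakon — each takes 1/5.
Deceased: Sindre, Gudrun, and Eirik. Their combined 3/5 is pooled and carried to generation 2.
At generation 2 (Solveig, Ylva, Asgeir, Dagny, Frida, Brynja, Magnus) there are 7 shares of (3/5)/7 = 3/35 each.
Living: Solveig, Ylva, Dagny, Brynja, and Magnus — each takes 3/35.
Deceased: Asgeir and Frida. Their combined 6/35 is pooled and carried to generation 3.
At generation 3 (Tove, Liv, Oskar, Kolbein) there are 4 shares of (6/35)/4 = 3/70 each.
Living: Tove, Liv, and Oskar — each takes 3/70.
Deceased: Kolbein. That 3/70 share is carried to generation 4.
At generation 4 (Njord, Hallvard, Ingeborg) there are 3 shares of (3/70)/3 = 1/70 each.
Living: Njord, Hallvard, and Ingeborg — each takes 1/70.

Brynja 3/35; Dagny 3/35; Hakon 1/5; Hallvard 1/70; Ingeborg 1/70; Liv 3/70; Magnus 3/35; Njord 1/70; Oskar 3/70; Solveig 3/35; Tove 3/70; Vidar 1/5; Ylva 3/35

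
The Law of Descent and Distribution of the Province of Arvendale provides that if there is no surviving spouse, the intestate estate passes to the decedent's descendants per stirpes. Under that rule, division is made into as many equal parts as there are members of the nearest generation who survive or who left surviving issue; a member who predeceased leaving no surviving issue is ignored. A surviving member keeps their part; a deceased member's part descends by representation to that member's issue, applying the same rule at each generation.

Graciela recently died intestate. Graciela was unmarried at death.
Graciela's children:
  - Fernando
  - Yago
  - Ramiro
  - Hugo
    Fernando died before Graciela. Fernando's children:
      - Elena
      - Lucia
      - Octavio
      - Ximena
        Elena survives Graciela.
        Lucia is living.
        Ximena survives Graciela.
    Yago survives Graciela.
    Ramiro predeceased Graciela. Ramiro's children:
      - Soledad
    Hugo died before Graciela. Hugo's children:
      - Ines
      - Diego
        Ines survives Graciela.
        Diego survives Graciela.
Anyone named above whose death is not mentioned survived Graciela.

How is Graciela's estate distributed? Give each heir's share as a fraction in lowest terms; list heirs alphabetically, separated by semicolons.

Diego 1/8; Elena 1/16; Ines 1/8; Lucia 1/16; Octavio 1/16; Soledad 1/4; Ximena 1/16; Yago 1/4

There is no surviving spouse, so the entire estate passes to Graciela's descendants per stirpes.
The estate is divided into 4 equal shares of 1/4 among Fernando, Yago, Ramiro, Hugo.
Fernando predeceased; the 1/4 allotted to Fernando's branch passes to Fernando's issue by representation.
The 1/4 is divided into 4 equal shares of 1/16 among Elena, Lucia, Octavio, Ximena.
Elena is living and takes 1/16.
Lucia is living and takes 1/16.
Octavio is living and takes 1/16.
Ximena is living and takes 1/16.
Yago is living and takes 1/4.
Ramiro predeceased; the 1/4 allotted to Ramiro's branch passes to Ramiro's issue by representation.
Soledad is the sole taker at this level and receives the full 1/4.
Hugo predeceased; the 1/4 allotted to Hugo's branch passes to Hugo's issue by representation.
The 1/4 is divided into 2 equal shares of 1/8 among Ines, Diego.
Ines is living and takes 1/8.
Diego is living and takes 1/8.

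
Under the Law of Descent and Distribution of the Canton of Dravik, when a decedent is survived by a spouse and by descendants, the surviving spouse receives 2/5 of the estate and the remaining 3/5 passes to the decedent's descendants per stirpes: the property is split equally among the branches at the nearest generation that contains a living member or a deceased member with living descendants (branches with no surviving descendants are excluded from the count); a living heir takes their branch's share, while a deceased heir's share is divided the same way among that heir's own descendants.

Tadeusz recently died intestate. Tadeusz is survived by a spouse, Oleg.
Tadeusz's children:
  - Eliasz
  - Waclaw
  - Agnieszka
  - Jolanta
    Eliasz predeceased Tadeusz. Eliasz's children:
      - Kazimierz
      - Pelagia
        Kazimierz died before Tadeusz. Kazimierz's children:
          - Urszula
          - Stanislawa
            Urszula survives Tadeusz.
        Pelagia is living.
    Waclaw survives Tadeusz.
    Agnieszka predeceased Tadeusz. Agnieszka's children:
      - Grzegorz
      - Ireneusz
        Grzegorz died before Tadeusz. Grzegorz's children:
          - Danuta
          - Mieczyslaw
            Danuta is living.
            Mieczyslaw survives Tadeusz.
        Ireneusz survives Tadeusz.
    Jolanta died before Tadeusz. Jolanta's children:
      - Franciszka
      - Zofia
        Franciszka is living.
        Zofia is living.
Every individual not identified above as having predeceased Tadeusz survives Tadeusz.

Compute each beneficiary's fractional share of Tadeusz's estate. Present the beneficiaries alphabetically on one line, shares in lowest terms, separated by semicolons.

Danuta 3/80; Franciszka 3/40; Ireneusz 3/40; Mieczyslaw 3/80; Oleg 2/5; Pelagia 3/40; Stanislawa 3/80; Urszula 3/80; Waclaw 3/20; Zofia 3/40

Oleg, as surviving spouse, takes 2/5.
The remaining 3/5 passes to Tadeusz's descendants per stirpes.
The 3/5 is divided into 4 equal shares of 3/20 among Eliasz, Waclaw, Agnieszka, Jolanta.
Eliasz predeceased; the 3/20 allotted to Eliasz's branch passes to Eliasz's issue by representation.
The 3/20 is divided into 2 equal shares of 3/40 among Kazimierz, Pelagia.
Kazimierz predeceased; the 3/40 allotted to Kazimierz's branch passes to Kazimierz's issue by representation.
The 3/40 is divided into 2 equal shares of 3/80 among Urszula, Stanislawa.
Urszula is living and takes 3/80.
Stanislawa is living and takes 3/80.
Pelagia is living and takes 3/40.
Waclaw is living and takes 3/20.
Agnieszka predeceased; the 3/20 allotted to Agnieszka's branch passes to Agnieszka's issue by representation.
The 3/20 is divided into 2 equal shares of 3/40 among Grzegorz, Ireneusz.
Grzegorz predeceased; the 3/40 allotted to Grzegorz's branch passes to Grzegorz's issue by representation.
The 3/40 is divided into 2 equal shares of 3/80 among Danuta, Mieczyslaw.
Danuta is living and takes 3/80.
Mieczyslaw is living and takes 3/80.
Ireneusz is living and takes 3/40.
Jolanta predeceased; the 3/20 allotted to Jolanta's branch passes to Jolanta's issue by representation.
The 3/20 is divided into 2 equal shares of 3/40 among Franciszka, Zofia.
Franciszka is living and takes 3/40.
Zofia is living and takes 3/40.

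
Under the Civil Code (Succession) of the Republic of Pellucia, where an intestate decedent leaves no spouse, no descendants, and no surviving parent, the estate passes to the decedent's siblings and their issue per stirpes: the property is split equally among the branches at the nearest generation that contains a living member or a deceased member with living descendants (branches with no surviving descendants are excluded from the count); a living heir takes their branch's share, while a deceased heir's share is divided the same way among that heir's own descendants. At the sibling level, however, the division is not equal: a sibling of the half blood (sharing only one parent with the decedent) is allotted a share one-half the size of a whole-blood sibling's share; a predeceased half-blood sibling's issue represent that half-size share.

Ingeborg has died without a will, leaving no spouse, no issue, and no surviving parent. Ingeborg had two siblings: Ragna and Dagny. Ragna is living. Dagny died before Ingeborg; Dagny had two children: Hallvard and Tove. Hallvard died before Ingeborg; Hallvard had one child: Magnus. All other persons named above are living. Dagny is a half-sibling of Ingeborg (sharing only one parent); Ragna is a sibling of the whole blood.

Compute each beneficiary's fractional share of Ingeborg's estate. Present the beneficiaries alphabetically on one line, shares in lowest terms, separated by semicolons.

Magnus 1/6; Ragna 2/3; Tove 1/6

No spouse, descendants, or parent survives, so the estate passes to Ingeborg's siblings per stirpes.
Half-blood siblings count for one-half the weight of whole-blood siblings at the initial division.
Dividing 1 in proportion to weights (total weight 3/2): Ragna (weight 1) → 2/3; Dagny (weight 1/2) → 1/3.
Ragna is living and takes 2/3.
Dagny predeceased; the 1/3 allotted to Dagny's branch passes to Dagny's issue by representation.
The 1/3 is divided into 2 equal shares of 1/6 among Hallvard, Tove.
Hallvard predeceased; the 1/6 allotted to Hallvard's branch passes to Hallvard's issue by representation.
Magnus is the sole taker at this level and receives the full 1/6.
Tove is living and takes 1/6.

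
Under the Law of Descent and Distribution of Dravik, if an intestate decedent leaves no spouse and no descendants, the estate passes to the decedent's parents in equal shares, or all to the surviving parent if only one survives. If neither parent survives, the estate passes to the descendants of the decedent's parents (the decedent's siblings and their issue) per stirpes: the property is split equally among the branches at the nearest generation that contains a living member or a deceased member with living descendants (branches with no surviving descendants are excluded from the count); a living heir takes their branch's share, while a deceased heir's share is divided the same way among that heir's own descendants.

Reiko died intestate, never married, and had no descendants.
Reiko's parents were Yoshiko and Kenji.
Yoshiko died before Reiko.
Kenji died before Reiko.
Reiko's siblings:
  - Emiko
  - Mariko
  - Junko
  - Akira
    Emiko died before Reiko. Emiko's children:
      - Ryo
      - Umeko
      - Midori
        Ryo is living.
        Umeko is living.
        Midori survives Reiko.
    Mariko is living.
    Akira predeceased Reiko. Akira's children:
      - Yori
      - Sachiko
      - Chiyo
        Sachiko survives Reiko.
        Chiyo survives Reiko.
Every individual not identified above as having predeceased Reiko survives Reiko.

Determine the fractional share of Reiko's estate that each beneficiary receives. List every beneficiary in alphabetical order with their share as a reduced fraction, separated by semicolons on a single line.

Neither parent survives and there are no descendants, so the estate passes to Reiko's siblings and their issue per stirpes.
The estate is divided into 4 equal shares of 1/4 among Emiko, Mariko, Junko, Akira.
Emiko predeceased; the 1/4 allotted to Emiko's branch passes to Emiko's issue by representation.
The 1/4 is divided into 3 equal shares of 1/12 among Ryo, Umeko, Midori.
Ryo is living and takes 1/12.
Umeko is living and takes 1/12.
Midori is living and takes 1/12.
Mariko is living and takes 1/4.
Junko is living and takes 1/4.
Akira predeceased; the 1/4 allotted to Akira's branch passes to Akira's issue by representation.
The 1/4 is divided into 3 equal shares of 1/12 among Yori, Sachiko, Chiyo.
Yori is living and takes 1/12.
Sachiko is living and takes 1/12.
Chiyo is living and takes 1/12.

Chiyo 1/12; Junko 1/4; Mariko 1/4; Midori 1/12; Ryo 1/12; Sachiko 1/12; Umeko 1/12; Yori 1/12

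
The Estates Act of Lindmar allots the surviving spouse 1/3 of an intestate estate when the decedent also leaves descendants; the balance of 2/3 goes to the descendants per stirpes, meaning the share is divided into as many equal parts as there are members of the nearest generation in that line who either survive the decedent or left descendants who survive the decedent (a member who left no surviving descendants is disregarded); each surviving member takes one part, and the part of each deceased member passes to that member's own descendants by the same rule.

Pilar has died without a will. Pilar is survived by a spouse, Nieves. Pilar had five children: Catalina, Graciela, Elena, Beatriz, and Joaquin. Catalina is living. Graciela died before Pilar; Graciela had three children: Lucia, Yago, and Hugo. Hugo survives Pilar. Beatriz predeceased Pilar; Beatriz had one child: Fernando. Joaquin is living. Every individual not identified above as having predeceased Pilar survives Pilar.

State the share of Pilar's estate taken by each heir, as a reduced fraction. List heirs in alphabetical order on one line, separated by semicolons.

Catalina 2/15; Elena 2/15; Fernando 2/15; Hugo 2/45; Joaquin 2/15; Lucia 2/45; Nieves 1/3; Yago 2/45

Nieves, as surviving spouse, takes 1/3.
The remaining 2/3 passes to Pilar's descendants per stirpes.
The 2/3 is divided into 5 equal shares of 2/15 among Catalina, Graciela, Elena, Beatriz, Joaquin.
Catalina is living and takes 2/15.
Graciela predeceased; the 2/15 allotted to Graciela's branch passes to Graciela's issue by representation.
The 2/15 is divided into 3 equal shares of 2/45 among Lucia, Yago, Hugo.
Lucia is living and takes 2/45.
Yago is living and takes 2/45.
Hugo is living and takes 2/45.
Elena is living and takes 2/15.
Beatriz predeceased; the 2/15 allotted to Beatriz's branch passes to Beatriz's issue by representation.
Fernando is the sole taker at this level and receives the full 2/15.
Joaquin is living and takes 2/15.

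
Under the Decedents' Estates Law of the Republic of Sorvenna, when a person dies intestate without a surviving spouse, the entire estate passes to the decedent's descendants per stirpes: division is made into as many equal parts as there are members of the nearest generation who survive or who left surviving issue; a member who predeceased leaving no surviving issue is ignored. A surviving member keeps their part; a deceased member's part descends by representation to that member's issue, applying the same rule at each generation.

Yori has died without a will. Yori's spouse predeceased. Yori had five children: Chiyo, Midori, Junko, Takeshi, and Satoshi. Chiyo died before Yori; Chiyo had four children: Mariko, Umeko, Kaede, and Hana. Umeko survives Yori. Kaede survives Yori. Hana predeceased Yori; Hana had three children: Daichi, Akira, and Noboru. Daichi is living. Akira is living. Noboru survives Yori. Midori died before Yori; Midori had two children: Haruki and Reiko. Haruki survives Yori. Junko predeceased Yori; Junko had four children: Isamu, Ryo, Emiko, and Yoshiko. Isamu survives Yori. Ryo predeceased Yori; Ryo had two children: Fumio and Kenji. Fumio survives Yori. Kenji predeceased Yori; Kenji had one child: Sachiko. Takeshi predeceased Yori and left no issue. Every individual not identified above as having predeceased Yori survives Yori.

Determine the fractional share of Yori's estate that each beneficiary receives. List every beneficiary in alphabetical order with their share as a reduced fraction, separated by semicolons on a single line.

Akira 1/48; Daichi 1/48; Emiko 1/16; Fumio 1/32; Haruki 1/8; Isamu 1/16; Kaede 1/16; Mariko 1/16; Noboru 1/48; Reiko 1/8; Sachiko 1/32; Satoshi 1/4; Umeko 1/16; Yoshiko 1/16

There is no surviving spouse, so the entire estate passes to Yori's descendants per stirpes.
Takeshi left no surviving issue, so that branch lapses and is disregarded.
The estate is divided into 4 equal shares of 1/4 among Chiyo, Midori, Junko, Satoshi.
Chiyo predeceased; the 1/4 allotted to Chiyo's branch passes to Chiyo's issue by representation.
The 1/4 is divided into 4 equal shares of 1/16 among Mariko, Umeko, Kaede, Hana.
Mariko is living and takes 1/16.
Umeko is living and takes 1/16.
Kaede is living and takes 1/16.
Hana predeceased; the 1/16 allotted to Hana's branch passes to Hana's issue by representation.
The 1/16 is divided into 3 equal shares of 1/48 among Daichi, Akira, Noboru.
Daichi is living and takes 1/48.
Akira is living and takes 1/48.
Noboru is living and takes 1/48.
Midori predeceased; the 1/4 allotted to Midori's branch passes to Midori's issue by representation.
The 1/4 is divided into 2 equal shares of 1/8 among Haruki, Reiko.
Haruki is living and takes 1/8.
Reiko is living and takes 1/8.
Junko predeceased; the 1/4 allotted to Junko's branch passes to Junko's issue by representation.
The 1/4 is divided into 4 equal shares of 1/16 among Isamu, Ryo, Emiko, Yoshiko.
Isamu is living and takes 1/16.
Ryo predeceased; the 1/16 allotted to Ryo's branch passes to Ryo's issue by representation.
The 1/16 is divided into 2 equal shares of 1/32 among Fumio, Kenji.
Fumio is living and takes 1/32.
Kenji predeceased; the 1/32 allotted to Kenji's branch passes to Kenji's issue by representation.
Sachiko is the sole taker at this level and receives the full 1/32.
Emiko is living and takes 1/16.
Yoshiko is living and takes 1/16.
Satoshi is living and takes 1/4.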